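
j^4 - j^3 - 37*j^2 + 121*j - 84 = (j - 4)*(j - 3)*(j - 1)*(j + 7)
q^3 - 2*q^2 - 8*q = q*(q - 4)*(q + 2)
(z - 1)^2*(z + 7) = z^3 + 5*z^2 - 13*z + 7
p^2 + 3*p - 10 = (p - 2)*(p + 5)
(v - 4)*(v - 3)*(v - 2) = v^3 - 9*v^2 + 26*v - 24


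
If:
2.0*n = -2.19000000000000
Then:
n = -1.10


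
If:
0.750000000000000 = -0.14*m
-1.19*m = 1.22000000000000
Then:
No Solution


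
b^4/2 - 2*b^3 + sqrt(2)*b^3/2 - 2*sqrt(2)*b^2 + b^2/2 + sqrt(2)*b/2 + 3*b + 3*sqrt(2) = (b/2 + 1/2)*(b - 3)*(b - 2)*(b + sqrt(2))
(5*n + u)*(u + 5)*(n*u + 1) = 5*n^2*u^2 + 25*n^2*u + n*u^3 + 5*n*u^2 + 5*n*u + 25*n + u^2 + 5*u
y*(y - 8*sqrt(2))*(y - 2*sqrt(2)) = y^3 - 10*sqrt(2)*y^2 + 32*y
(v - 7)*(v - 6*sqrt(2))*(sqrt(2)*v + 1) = sqrt(2)*v^3 - 11*v^2 - 7*sqrt(2)*v^2 - 6*sqrt(2)*v + 77*v + 42*sqrt(2)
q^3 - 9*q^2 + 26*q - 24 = (q - 4)*(q - 3)*(q - 2)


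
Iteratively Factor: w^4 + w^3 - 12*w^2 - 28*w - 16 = (w + 2)*(w^3 - w^2 - 10*w - 8) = (w - 4)*(w + 2)*(w^2 + 3*w + 2) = (w - 4)*(w + 2)^2*(w + 1)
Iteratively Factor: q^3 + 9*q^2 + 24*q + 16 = (q + 4)*(q^2 + 5*q + 4) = (q + 1)*(q + 4)*(q + 4)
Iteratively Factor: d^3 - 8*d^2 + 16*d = (d)*(d^2 - 8*d + 16) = d*(d - 4)*(d - 4)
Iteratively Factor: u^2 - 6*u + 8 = (u - 4)*(u - 2)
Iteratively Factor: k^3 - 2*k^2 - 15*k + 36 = (k + 4)*(k^2 - 6*k + 9) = (k - 3)*(k + 4)*(k - 3)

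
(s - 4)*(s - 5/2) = s^2 - 13*s/2 + 10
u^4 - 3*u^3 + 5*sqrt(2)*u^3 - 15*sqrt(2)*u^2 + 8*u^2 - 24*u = u*(u - 3)*(u + sqrt(2))*(u + 4*sqrt(2))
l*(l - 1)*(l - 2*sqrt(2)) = l^3 - 2*sqrt(2)*l^2 - l^2 + 2*sqrt(2)*l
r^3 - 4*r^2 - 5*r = r*(r - 5)*(r + 1)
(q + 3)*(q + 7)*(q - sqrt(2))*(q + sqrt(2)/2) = q^4 - sqrt(2)*q^3/2 + 10*q^3 - 5*sqrt(2)*q^2 + 20*q^2 - 21*sqrt(2)*q/2 - 10*q - 21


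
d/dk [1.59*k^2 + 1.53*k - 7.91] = 3.18*k + 1.53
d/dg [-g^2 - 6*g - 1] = -2*g - 6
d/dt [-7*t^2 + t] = 1 - 14*t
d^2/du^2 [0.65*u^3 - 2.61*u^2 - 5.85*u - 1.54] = 3.9*u - 5.22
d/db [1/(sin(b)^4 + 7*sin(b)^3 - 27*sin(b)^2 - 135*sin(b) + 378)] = (-33*sin(b) + 4*cos(b)^2 - 49)*cos(b)/((sin(b) - 3)^3*(sin(b) + 6)^2*(sin(b) + 7)^2)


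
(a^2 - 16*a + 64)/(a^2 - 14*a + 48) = (a - 8)/(a - 6)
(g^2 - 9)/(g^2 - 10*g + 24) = (g^2 - 9)/(g^2 - 10*g + 24)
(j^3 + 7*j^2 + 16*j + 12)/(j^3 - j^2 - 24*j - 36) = (j + 2)/(j - 6)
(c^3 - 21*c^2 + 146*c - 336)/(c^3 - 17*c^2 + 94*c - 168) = (c - 8)/(c - 4)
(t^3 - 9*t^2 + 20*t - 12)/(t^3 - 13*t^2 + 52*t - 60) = (t - 1)/(t - 5)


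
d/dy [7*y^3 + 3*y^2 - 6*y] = 21*y^2 + 6*y - 6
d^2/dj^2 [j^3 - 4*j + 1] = 6*j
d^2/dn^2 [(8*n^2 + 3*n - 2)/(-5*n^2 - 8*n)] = 2*(245*n^3 + 150*n^2 + 240*n + 128)/(n^3*(125*n^3 + 600*n^2 + 960*n + 512))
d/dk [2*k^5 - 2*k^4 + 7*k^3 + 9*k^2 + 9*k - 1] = 10*k^4 - 8*k^3 + 21*k^2 + 18*k + 9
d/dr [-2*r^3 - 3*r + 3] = -6*r^2 - 3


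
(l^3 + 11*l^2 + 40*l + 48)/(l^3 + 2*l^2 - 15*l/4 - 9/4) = 4*(l^2 + 8*l + 16)/(4*l^2 - 4*l - 3)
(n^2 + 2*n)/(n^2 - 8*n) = (n + 2)/(n - 8)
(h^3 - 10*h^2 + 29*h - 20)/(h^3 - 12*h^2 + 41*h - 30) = (h - 4)/(h - 6)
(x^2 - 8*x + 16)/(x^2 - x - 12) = (x - 4)/(x + 3)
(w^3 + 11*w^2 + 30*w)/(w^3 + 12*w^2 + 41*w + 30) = w/(w + 1)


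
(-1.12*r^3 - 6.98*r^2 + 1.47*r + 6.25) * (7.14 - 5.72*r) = 6.4064*r^4 + 31.9288*r^3 - 58.2456*r^2 - 25.2542*r + 44.625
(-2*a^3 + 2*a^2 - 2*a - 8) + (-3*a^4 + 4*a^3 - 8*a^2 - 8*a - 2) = -3*a^4 + 2*a^3 - 6*a^2 - 10*a - 10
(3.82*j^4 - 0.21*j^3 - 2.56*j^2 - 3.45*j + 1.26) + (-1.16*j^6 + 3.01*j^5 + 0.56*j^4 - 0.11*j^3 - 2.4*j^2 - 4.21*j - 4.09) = -1.16*j^6 + 3.01*j^5 + 4.38*j^4 - 0.32*j^3 - 4.96*j^2 - 7.66*j - 2.83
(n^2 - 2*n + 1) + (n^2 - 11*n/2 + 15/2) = 2*n^2 - 15*n/2 + 17/2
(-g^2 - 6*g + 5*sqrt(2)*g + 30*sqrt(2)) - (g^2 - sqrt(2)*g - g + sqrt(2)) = -2*g^2 - 5*g + 6*sqrt(2)*g + 29*sqrt(2)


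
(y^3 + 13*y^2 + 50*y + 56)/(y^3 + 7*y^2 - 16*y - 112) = (y + 2)/(y - 4)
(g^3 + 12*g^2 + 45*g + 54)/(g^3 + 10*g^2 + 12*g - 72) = (g^2 + 6*g + 9)/(g^2 + 4*g - 12)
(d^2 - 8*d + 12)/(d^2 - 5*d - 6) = (d - 2)/(d + 1)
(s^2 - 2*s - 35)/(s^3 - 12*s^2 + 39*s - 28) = (s + 5)/(s^2 - 5*s + 4)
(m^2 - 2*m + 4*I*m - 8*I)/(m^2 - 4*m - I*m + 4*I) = (m^2 + m*(-2 + 4*I) - 8*I)/(m^2 + m*(-4 - I) + 4*I)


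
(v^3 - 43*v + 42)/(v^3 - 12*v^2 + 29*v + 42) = (v^2 + 6*v - 7)/(v^2 - 6*v - 7)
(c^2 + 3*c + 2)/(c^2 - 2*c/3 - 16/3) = 3*(c + 1)/(3*c - 8)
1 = 1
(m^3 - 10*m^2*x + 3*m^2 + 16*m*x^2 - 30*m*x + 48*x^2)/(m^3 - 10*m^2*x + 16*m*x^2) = (m + 3)/m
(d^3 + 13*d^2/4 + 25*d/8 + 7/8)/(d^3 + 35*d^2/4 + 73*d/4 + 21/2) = (d + 1/2)/(d + 6)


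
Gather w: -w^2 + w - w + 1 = 1 - w^2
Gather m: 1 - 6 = -5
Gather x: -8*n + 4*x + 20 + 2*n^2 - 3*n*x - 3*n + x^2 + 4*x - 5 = 2*n^2 - 11*n + x^2 + x*(8 - 3*n) + 15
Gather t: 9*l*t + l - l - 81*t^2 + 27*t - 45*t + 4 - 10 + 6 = -81*t^2 + t*(9*l - 18)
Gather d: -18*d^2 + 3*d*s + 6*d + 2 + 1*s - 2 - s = -18*d^2 + d*(3*s + 6)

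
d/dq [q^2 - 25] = 2*q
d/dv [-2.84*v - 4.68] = -2.84000000000000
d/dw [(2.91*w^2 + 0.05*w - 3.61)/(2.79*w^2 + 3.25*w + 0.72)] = (9.318*w^2 + 24.3342*w + 11.7685)/(7.7841*w^4 + 18.135*w^3 + 14.5801*w^2 + 4.68*w + 0.5184)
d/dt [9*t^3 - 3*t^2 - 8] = 3*t*(9*t - 2)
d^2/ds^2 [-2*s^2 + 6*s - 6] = -4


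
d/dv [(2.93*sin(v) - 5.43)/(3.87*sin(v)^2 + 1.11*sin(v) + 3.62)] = (-11.3391*sin(v)^2 + 42.0282*sin(v) + 16.6339)*cos(v)/(14.9769*sin(v)^4 + 8.5914*sin(v)^3 + 29.2509*sin(v)^2 + 8.0364*sin(v) + 13.1044)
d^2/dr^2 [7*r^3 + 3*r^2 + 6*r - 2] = 42*r + 6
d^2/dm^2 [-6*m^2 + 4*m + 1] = -12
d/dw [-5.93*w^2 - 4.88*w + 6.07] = -11.86*w - 4.88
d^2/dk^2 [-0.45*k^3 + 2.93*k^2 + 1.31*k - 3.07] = 5.86 - 2.7*k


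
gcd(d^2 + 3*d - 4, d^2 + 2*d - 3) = d - 1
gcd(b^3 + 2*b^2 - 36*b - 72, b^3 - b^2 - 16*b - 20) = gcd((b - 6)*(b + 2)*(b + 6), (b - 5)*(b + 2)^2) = b + 2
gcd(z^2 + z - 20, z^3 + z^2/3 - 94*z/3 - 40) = z + 5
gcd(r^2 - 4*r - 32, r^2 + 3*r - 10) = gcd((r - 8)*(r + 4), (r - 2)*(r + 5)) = 1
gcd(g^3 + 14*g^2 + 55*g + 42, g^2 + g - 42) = g + 7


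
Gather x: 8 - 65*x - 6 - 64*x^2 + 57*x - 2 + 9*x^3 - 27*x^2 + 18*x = 9*x^3 - 91*x^2 + 10*x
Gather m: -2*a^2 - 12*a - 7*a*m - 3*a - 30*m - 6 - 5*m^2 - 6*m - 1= -2*a^2 - 15*a - 5*m^2 + m*(-7*a - 36) - 7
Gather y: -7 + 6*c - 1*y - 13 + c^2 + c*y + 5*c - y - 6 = c^2 + 11*c + y*(c - 2) - 26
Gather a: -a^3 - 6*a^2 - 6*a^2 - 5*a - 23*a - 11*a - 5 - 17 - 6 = -a^3 - 12*a^2 - 39*a - 28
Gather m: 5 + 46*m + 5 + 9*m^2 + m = 9*m^2 + 47*m + 10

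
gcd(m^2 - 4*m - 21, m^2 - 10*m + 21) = m - 7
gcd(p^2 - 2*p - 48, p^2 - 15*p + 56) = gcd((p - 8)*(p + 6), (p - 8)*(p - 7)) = p - 8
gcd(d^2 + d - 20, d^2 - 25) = d + 5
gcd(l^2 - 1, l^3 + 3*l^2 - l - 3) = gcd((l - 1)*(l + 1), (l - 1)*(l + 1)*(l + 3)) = l^2 - 1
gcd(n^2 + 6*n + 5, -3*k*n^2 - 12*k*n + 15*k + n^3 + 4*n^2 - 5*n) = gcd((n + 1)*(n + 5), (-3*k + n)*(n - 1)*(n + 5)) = n + 5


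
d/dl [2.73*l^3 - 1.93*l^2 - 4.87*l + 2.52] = 8.19*l^2 - 3.86*l - 4.87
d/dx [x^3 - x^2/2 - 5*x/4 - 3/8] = 3*x^2 - x - 5/4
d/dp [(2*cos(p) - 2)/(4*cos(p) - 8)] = sin(p)/(2*(cos(p) - 2)^2)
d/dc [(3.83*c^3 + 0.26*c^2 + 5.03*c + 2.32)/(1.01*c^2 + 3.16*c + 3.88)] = (3.8683*c^4 + 24.2056*c^3 + 40.3225*c^2 - 2.6688*c + 12.1852)/(1.0201*c^4 + 6.3832*c^3 + 17.8232*c^2 + 24.5216*c + 15.0544)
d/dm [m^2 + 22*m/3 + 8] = 2*m + 22/3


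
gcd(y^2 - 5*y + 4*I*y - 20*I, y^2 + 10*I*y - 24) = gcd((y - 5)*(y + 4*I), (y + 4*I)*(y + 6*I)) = y + 4*I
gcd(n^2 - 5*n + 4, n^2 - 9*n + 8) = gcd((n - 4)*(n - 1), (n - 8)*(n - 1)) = n - 1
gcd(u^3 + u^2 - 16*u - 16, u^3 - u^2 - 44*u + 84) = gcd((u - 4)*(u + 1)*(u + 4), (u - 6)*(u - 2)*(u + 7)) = 1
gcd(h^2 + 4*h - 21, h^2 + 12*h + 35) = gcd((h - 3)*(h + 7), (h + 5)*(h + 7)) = h + 7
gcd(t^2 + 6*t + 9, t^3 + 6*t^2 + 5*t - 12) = t + 3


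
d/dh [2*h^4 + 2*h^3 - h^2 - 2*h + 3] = 8*h^3 + 6*h^2 - 2*h - 2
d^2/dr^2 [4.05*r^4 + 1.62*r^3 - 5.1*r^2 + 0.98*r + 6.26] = 48.6*r^2 + 9.72*r - 10.2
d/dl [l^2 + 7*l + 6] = 2*l + 7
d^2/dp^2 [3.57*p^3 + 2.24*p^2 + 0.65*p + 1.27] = 21.42*p + 4.48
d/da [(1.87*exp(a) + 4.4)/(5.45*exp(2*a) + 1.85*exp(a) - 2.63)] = (-(1.87*exp(a) + 4.4)*(10.9*exp(a) + 1.85) + 10.1915*exp(2*a) + 3.4595*exp(a) - 4.9181)*exp(a)/(5.45*exp(2*a) + 1.85*exp(a) - 2.63)^2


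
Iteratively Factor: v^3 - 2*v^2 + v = (v - 1)*(v^2 - v) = v*(v - 1)*(v - 1)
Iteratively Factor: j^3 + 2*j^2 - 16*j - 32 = (j + 4)*(j^2 - 2*j - 8) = (j + 2)*(j + 4)*(j - 4)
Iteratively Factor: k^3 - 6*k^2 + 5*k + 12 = (k - 3)*(k^2 - 3*k - 4) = (k - 3)*(k + 1)*(k - 4)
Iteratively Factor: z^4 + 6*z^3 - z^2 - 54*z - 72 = (z + 4)*(z^3 + 2*z^2 - 9*z - 18) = (z + 3)*(z + 4)*(z^2 - z - 6) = (z + 2)*(z + 3)*(z + 4)*(z - 3)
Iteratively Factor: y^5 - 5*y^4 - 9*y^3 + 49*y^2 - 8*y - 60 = (y - 2)*(y^4 - 3*y^3 - 15*y^2 + 19*y + 30) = (y - 2)*(y + 1)*(y^3 - 4*y^2 - 11*y + 30) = (y - 2)*(y + 1)*(y + 3)*(y^2 - 7*y + 10) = (y - 5)*(y - 2)*(y + 1)*(y + 3)*(y - 2)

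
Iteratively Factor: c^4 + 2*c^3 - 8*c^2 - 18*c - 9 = (c + 1)*(c^3 + c^2 - 9*c - 9) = (c - 3)*(c + 1)*(c^2 + 4*c + 3) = (c - 3)*(c + 1)*(c + 3)*(c + 1)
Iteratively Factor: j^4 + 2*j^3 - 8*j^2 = (j + 4)*(j^3 - 2*j^2) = (j - 2)*(j + 4)*(j^2) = j*(j - 2)*(j + 4)*(j)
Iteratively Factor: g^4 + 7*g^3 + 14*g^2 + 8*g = (g)*(g^3 + 7*g^2 + 14*g + 8) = g*(g + 4)*(g^2 + 3*g + 2) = g*(g + 2)*(g + 4)*(g + 1)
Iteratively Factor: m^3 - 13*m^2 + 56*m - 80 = (m - 4)*(m^2 - 9*m + 20) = (m - 5)*(m - 4)*(m - 4)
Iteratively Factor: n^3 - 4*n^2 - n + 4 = (n - 4)*(n^2 - 1) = (n - 4)*(n - 1)*(n + 1)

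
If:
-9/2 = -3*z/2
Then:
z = 3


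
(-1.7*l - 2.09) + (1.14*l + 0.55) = -0.56*l - 1.54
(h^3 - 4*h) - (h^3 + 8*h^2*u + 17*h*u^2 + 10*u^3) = -8*h^2*u - 17*h*u^2 - 4*h - 10*u^3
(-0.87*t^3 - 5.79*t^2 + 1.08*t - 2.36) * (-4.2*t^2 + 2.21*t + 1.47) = 3.654*t^5 + 22.3953*t^4 - 18.6108*t^3 + 3.7875*t^2 - 3.628*t - 3.4692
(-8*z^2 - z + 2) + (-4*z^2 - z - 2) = -12*z^2 - 2*z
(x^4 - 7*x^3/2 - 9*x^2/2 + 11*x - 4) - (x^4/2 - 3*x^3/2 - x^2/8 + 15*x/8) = x^4/2 - 2*x^3 - 35*x^2/8 + 73*x/8 - 4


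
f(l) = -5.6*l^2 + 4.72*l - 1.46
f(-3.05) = -67.95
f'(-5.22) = 63.18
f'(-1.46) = 21.07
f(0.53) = -0.53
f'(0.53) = -1.22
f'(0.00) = 4.72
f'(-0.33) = 8.42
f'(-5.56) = 66.99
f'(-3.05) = 38.88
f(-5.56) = -200.82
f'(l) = 4.72 - 11.2*l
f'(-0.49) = 10.21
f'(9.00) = -96.08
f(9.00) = -412.58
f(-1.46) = -20.29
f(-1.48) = -20.71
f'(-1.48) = 21.30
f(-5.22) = -178.69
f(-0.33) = -3.63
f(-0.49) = -5.12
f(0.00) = -1.46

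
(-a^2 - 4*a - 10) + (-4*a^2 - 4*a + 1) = -5*a^2 - 8*a - 9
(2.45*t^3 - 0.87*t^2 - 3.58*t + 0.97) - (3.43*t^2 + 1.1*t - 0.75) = 2.45*t^3 - 4.3*t^2 - 4.68*t + 1.72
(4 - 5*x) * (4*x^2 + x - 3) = -20*x^3 + 11*x^2 + 19*x - 12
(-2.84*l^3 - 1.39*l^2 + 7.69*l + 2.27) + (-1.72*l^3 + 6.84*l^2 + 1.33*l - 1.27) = -4.56*l^3 + 5.45*l^2 + 9.02*l + 1.0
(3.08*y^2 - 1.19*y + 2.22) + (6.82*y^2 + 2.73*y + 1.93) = 9.9*y^2 + 1.54*y + 4.15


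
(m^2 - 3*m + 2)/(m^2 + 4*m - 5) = (m - 2)/(m + 5)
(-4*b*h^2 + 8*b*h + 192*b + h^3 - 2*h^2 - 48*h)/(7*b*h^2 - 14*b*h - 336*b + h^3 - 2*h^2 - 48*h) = (-4*b + h)/(7*b + h)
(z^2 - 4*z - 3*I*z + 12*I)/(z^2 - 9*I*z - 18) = (z - 4)/(z - 6*I)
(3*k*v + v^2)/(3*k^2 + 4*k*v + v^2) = v/(k + v)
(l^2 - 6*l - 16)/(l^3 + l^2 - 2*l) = (l - 8)/(l*(l - 1))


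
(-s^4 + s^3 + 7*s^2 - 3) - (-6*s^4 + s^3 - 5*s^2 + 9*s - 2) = 5*s^4 + 12*s^2 - 9*s - 1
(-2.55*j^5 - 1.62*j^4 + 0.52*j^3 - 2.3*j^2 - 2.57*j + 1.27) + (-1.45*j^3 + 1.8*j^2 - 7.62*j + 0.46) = -2.55*j^5 - 1.62*j^4 - 0.93*j^3 - 0.5*j^2 - 10.19*j + 1.73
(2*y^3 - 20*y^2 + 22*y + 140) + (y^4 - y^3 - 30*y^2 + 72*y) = y^4 + y^3 - 50*y^2 + 94*y + 140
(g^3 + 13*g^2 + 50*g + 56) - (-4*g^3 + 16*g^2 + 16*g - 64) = 5*g^3 - 3*g^2 + 34*g + 120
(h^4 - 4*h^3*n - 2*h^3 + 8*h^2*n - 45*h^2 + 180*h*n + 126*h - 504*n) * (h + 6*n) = h^5 + 2*h^4*n - 2*h^4 - 24*h^3*n^2 - 4*h^3*n - 45*h^3 + 48*h^2*n^2 - 90*h^2*n + 126*h^2 + 1080*h*n^2 + 252*h*n - 3024*n^2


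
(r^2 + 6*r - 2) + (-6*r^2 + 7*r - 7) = -5*r^2 + 13*r - 9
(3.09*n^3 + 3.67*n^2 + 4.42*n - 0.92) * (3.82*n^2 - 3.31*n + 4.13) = 11.8038*n^5 + 3.7915*n^4 + 17.4984*n^3 - 2.9875*n^2 + 21.2998*n - 3.7996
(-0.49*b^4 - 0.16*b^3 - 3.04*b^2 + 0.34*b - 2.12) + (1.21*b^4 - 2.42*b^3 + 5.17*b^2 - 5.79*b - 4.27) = 0.72*b^4 - 2.58*b^3 + 2.13*b^2 - 5.45*b - 6.39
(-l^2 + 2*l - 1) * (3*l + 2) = -3*l^3 + 4*l^2 + l - 2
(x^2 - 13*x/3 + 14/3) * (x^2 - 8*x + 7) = x^4 - 37*x^3/3 + 139*x^2/3 - 203*x/3 + 98/3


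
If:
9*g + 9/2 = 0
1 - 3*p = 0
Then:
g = -1/2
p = 1/3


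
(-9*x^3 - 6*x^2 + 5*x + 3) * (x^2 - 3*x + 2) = -9*x^5 + 21*x^4 + 5*x^3 - 24*x^2 + x + 6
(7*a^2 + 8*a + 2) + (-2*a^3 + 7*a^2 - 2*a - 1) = -2*a^3 + 14*a^2 + 6*a + 1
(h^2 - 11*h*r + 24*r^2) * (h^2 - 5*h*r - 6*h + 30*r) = h^4 - 16*h^3*r - 6*h^3 + 79*h^2*r^2 + 96*h^2*r - 120*h*r^3 - 474*h*r^2 + 720*r^3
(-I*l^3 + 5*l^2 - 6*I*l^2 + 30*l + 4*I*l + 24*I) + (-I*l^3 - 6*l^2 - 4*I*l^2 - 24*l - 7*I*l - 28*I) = -2*I*l^3 - l^2 - 10*I*l^2 + 6*l - 3*I*l - 4*I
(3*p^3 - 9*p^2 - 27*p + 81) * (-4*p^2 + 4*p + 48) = -12*p^5 + 48*p^4 + 216*p^3 - 864*p^2 - 972*p + 3888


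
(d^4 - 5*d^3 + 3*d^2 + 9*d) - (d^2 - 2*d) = d^4 - 5*d^3 + 2*d^2 + 11*d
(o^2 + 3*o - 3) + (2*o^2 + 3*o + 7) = 3*o^2 + 6*o + 4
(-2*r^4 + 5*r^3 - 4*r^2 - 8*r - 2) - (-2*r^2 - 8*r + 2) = -2*r^4 + 5*r^3 - 2*r^2 - 4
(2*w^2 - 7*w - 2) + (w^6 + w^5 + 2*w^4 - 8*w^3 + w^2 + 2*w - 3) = w^6 + w^5 + 2*w^4 - 8*w^3 + 3*w^2 - 5*w - 5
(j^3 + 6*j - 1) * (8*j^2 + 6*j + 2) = 8*j^5 + 6*j^4 + 50*j^3 + 28*j^2 + 6*j - 2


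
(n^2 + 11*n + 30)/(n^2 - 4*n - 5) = (n^2 + 11*n + 30)/(n^2 - 4*n - 5)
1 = 1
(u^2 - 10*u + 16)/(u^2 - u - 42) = (-u^2 + 10*u - 16)/(-u^2 + u + 42)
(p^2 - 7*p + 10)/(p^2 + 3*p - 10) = (p - 5)/(p + 5)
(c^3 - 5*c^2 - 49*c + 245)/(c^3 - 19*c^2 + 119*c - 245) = (c + 7)/(c - 7)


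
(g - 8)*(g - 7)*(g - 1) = g^3 - 16*g^2 + 71*g - 56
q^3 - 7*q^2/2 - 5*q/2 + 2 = (q - 4)*(q - 1/2)*(q + 1)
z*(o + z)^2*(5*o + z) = 5*o^3*z + 11*o^2*z^2 + 7*o*z^3 + z^4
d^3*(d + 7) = d^4 + 7*d^3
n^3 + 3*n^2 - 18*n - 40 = (n - 4)*(n + 2)*(n + 5)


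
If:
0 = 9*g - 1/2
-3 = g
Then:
No Solution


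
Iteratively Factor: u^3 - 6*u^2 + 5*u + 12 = (u - 3)*(u^2 - 3*u - 4) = (u - 4)*(u - 3)*(u + 1)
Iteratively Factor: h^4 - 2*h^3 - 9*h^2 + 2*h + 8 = (h - 4)*(h^3 + 2*h^2 - h - 2) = (h - 4)*(h + 2)*(h^2 - 1) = (h - 4)*(h + 1)*(h + 2)*(h - 1)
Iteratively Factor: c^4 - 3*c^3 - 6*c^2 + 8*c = (c - 1)*(c^3 - 2*c^2 - 8*c) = c*(c - 1)*(c^2 - 2*c - 8) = c*(c - 1)*(c + 2)*(c - 4)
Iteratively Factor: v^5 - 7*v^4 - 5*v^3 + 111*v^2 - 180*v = (v + 4)*(v^4 - 11*v^3 + 39*v^2 - 45*v) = (v - 3)*(v + 4)*(v^3 - 8*v^2 + 15*v) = (v - 3)^2*(v + 4)*(v^2 - 5*v) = (v - 5)*(v - 3)^2*(v + 4)*(v)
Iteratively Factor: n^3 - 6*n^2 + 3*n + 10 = (n - 5)*(n^2 - n - 2) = (n - 5)*(n - 2)*(n + 1)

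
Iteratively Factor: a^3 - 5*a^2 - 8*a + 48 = (a - 4)*(a^2 - a - 12) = (a - 4)*(a + 3)*(a - 4)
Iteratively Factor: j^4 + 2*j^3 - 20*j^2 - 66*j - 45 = (j - 5)*(j^3 + 7*j^2 + 15*j + 9) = (j - 5)*(j + 1)*(j^2 + 6*j + 9) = (j - 5)*(j + 1)*(j + 3)*(j + 3)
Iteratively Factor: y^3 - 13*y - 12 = (y - 4)*(y^2 + 4*y + 3) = (y - 4)*(y + 1)*(y + 3)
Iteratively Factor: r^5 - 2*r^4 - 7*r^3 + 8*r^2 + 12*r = (r)*(r^4 - 2*r^3 - 7*r^2 + 8*r + 12) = r*(r - 3)*(r^3 + r^2 - 4*r - 4) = r*(r - 3)*(r + 2)*(r^2 - r - 2) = r*(r - 3)*(r - 2)*(r + 2)*(r + 1)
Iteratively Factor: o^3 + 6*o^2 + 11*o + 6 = (o + 3)*(o^2 + 3*o + 2) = (o + 2)*(o + 3)*(o + 1)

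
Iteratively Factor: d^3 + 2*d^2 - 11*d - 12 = (d + 1)*(d^2 + d - 12) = (d - 3)*(d + 1)*(d + 4)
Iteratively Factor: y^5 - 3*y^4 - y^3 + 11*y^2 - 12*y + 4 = (y - 1)*(y^4 - 2*y^3 - 3*y^2 + 8*y - 4) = (y - 2)*(y - 1)*(y^3 - 3*y + 2) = (y - 2)*(y - 1)^2*(y^2 + y - 2) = (y - 2)*(y - 1)^2*(y + 2)*(y - 1)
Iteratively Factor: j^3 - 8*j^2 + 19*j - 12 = (j - 4)*(j^2 - 4*j + 3) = (j - 4)*(j - 1)*(j - 3)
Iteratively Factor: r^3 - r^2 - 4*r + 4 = (r - 2)*(r^2 + r - 2) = (r - 2)*(r - 1)*(r + 2)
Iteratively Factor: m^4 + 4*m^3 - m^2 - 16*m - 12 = (m + 1)*(m^3 + 3*m^2 - 4*m - 12) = (m - 2)*(m + 1)*(m^2 + 5*m + 6) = (m - 2)*(m + 1)*(m + 3)*(m + 2)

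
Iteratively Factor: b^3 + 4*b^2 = (b)*(b^2 + 4*b) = b*(b + 4)*(b)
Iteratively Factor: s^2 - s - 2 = (s + 1)*(s - 2)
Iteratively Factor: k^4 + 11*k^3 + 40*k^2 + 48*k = (k)*(k^3 + 11*k^2 + 40*k + 48) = k*(k + 3)*(k^2 + 8*k + 16) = k*(k + 3)*(k + 4)*(k + 4)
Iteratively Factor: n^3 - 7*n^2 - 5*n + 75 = (n - 5)*(n^2 - 2*n - 15) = (n - 5)^2*(n + 3)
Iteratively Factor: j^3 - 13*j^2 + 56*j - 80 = (j - 4)*(j^2 - 9*j + 20) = (j - 4)^2*(j - 5)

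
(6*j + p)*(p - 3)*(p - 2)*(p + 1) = 6*j*p^3 - 24*j*p^2 + 6*j*p + 36*j + p^4 - 4*p^3 + p^2 + 6*p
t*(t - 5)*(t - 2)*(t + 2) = t^4 - 5*t^3 - 4*t^2 + 20*t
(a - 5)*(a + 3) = a^2 - 2*a - 15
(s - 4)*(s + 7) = s^2 + 3*s - 28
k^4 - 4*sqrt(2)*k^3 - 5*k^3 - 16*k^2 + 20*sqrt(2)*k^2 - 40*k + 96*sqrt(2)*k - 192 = (k - 8)*(k + 3)*(k - 2*sqrt(2))^2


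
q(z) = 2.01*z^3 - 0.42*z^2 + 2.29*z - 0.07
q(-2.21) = -28.88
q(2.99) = 56.75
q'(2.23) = 30.40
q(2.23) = 25.24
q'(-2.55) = 43.64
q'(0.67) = 4.43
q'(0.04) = 2.27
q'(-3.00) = 59.08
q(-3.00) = -64.99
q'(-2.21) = 33.60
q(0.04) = 0.02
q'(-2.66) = 47.19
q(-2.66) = -46.96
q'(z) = 6.03*z^2 - 0.84*z + 2.29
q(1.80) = 14.41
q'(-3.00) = 59.08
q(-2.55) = -41.97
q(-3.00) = -64.99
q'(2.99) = 53.69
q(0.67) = 1.88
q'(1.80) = 20.32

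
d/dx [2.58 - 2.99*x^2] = -5.98*x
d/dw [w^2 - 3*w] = 2*w - 3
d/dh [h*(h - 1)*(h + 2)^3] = 5*h^4 + 20*h^3 + 18*h^2 - 8*h - 8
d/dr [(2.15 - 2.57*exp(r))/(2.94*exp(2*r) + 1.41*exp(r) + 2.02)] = (7.5558*exp(2*r) - 12.642*exp(r) - 8.2229)*exp(r)/(8.6436*exp(4*r) + 8.2908*exp(3*r) + 13.8657*exp(2*r) + 5.6964*exp(r) + 4.0804)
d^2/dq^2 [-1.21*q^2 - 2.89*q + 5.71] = -2.42000000000000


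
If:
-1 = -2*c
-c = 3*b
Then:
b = -1/6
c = 1/2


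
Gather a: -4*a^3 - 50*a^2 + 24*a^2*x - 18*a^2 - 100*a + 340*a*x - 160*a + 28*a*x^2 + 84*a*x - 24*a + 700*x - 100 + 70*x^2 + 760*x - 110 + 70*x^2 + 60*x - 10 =-4*a^3 + a^2*(24*x - 68) + a*(28*x^2 + 424*x - 284) + 140*x^2 + 1520*x - 220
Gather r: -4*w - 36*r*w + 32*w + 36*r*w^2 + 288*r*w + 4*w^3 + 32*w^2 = r*(36*w^2 + 252*w) + 4*w^3 + 32*w^2 + 28*w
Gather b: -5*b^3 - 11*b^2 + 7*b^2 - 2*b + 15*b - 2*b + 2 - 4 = -5*b^3 - 4*b^2 + 11*b - 2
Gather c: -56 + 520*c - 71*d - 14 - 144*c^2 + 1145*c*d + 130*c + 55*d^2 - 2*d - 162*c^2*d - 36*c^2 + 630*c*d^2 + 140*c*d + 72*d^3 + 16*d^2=c^2*(-162*d - 180) + c*(630*d^2 + 1285*d + 650) + 72*d^3 + 71*d^2 - 73*d - 70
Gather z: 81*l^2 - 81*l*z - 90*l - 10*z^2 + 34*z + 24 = 81*l^2 - 90*l - 10*z^2 + z*(34 - 81*l) + 24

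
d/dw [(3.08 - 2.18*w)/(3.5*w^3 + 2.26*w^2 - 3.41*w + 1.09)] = (15.26*w^3 - 27.4132*w^2 - 13.9216*w + 8.1266)/(12.25*w^6 + 15.82*w^5 - 18.7624*w^4 - 7.7832*w^3 + 16.5549*w^2 - 7.4338*w + 1.1881)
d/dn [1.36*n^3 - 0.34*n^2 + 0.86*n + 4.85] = 4.08*n^2 - 0.68*n + 0.86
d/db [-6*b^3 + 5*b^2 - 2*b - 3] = -18*b^2 + 10*b - 2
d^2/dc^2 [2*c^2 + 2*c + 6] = 4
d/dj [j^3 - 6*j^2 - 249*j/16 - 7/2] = 3*j^2 - 12*j - 249/16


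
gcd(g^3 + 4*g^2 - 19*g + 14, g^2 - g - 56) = g + 7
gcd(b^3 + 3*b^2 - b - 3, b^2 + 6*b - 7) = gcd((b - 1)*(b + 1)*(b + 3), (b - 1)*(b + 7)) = b - 1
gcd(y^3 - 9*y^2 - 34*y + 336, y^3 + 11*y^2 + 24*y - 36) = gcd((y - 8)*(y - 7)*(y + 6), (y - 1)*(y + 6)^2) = y + 6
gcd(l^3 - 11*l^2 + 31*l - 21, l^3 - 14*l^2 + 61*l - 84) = l^2 - 10*l + 21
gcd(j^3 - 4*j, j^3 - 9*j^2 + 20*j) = j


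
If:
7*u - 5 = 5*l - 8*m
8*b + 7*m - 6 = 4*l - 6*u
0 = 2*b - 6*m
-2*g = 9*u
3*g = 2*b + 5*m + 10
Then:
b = 930/3277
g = 12060/3277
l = -6533/3277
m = 310/3277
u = -2680/3277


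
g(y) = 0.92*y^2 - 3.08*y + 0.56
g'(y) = 1.84*y - 3.08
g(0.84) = -1.38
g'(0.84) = -1.53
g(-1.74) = 8.70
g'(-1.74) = -6.28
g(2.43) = -1.49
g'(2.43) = 1.39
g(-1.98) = 10.27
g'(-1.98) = -6.72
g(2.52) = -1.36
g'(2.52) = 1.56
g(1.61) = -2.01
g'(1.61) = -0.12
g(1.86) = -1.99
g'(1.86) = 0.34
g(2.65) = -1.14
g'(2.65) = 1.80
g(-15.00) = 253.76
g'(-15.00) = -30.68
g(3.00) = -0.40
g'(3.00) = 2.44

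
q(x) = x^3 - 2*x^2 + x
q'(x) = 3*x^2 - 4*x + 1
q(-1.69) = -12.23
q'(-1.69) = 16.33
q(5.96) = 146.63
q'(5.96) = 83.72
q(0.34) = 0.15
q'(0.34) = -0.01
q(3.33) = 18.08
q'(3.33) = 20.95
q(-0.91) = -3.32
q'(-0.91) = 7.12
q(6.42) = 188.60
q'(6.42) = 98.97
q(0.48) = 0.13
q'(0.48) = -0.23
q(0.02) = 0.02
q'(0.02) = 0.92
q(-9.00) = -900.00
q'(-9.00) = 280.00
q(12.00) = 1452.00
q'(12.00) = 385.00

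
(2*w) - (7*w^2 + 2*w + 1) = -7*w^2 - 1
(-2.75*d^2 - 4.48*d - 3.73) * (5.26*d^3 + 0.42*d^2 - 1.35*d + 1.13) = -14.465*d^5 - 24.7198*d^4 - 17.7889*d^3 + 1.3739*d^2 - 0.0269000000000004*d - 4.2149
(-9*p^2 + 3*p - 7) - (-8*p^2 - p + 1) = -p^2 + 4*p - 8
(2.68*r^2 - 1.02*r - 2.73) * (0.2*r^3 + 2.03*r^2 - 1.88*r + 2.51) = 0.536*r^5 + 5.2364*r^4 - 7.655*r^3 + 3.1025*r^2 + 2.5722*r - 6.8523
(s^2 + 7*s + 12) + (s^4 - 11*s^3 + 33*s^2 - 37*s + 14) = s^4 - 11*s^3 + 34*s^2 - 30*s + 26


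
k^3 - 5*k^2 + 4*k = k*(k - 4)*(k - 1)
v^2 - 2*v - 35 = (v - 7)*(v + 5)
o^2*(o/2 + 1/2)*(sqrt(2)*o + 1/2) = sqrt(2)*o^4/2 + o^3/4 + sqrt(2)*o^3/2 + o^2/4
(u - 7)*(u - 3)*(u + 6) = u^3 - 4*u^2 - 39*u + 126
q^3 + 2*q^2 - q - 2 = (q - 1)*(q + 1)*(q + 2)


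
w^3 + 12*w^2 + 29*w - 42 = (w - 1)*(w + 6)*(w + 7)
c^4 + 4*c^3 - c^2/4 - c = c*(c - 1/2)*(c + 1/2)*(c + 4)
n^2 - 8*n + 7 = (n - 7)*(n - 1)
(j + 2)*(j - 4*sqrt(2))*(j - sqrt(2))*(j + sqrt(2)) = j^4 - 4*sqrt(2)*j^3 + 2*j^3 - 8*sqrt(2)*j^2 - 2*j^2 - 4*j + 8*sqrt(2)*j + 16*sqrt(2)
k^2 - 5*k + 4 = (k - 4)*(k - 1)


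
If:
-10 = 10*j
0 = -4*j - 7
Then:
No Solution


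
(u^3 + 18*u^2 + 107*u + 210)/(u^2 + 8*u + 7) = (u^2 + 11*u + 30)/(u + 1)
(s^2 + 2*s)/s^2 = (s + 2)/s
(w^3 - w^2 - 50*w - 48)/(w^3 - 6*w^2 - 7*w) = (w^2 - 2*w - 48)/(w*(w - 7))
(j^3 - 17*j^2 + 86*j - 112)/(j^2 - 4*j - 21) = (j^2 - 10*j + 16)/(j + 3)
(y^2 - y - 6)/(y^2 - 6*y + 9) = (y + 2)/(y - 3)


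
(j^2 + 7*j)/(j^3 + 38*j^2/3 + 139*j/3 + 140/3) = 3*j/(3*j^2 + 17*j + 20)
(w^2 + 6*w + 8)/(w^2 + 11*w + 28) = (w + 2)/(w + 7)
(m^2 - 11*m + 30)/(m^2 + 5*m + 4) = (m^2 - 11*m + 30)/(m^2 + 5*m + 4)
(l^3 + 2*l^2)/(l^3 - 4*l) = l/(l - 2)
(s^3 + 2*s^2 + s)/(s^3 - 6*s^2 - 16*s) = (s^2 + 2*s + 1)/(s^2 - 6*s - 16)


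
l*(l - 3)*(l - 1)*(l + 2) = l^4 - 2*l^3 - 5*l^2 + 6*l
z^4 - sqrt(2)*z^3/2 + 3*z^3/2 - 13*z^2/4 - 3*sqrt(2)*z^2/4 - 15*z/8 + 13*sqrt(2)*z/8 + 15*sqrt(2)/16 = (z - 3/2)*(z + 1/2)*(z + 5/2)*(z - sqrt(2)/2)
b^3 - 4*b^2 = b^2*(b - 4)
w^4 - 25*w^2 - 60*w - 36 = (w - 6)*(w + 1)*(w + 2)*(w + 3)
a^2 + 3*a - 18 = (a - 3)*(a + 6)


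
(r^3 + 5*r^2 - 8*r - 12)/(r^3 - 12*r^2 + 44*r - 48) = (r^2 + 7*r + 6)/(r^2 - 10*r + 24)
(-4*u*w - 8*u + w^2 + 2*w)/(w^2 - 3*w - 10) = (-4*u + w)/(w - 5)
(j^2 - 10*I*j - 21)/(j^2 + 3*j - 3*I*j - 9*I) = (j - 7*I)/(j + 3)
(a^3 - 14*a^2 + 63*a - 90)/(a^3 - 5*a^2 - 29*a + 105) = (a^2 - 11*a + 30)/(a^2 - 2*a - 35)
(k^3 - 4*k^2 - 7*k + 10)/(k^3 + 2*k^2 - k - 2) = (k - 5)/(k + 1)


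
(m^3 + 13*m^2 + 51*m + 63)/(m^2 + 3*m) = m + 10 + 21/m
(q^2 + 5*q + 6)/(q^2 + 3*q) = (q + 2)/q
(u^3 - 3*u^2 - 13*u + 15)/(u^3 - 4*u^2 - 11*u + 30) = (u - 1)/(u - 2)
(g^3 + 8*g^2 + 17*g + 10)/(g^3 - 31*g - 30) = (g + 2)/(g - 6)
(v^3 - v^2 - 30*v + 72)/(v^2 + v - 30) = (v^2 - 7*v + 12)/(v - 5)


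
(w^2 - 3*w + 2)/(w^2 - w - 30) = (-w^2 + 3*w - 2)/(-w^2 + w + 30)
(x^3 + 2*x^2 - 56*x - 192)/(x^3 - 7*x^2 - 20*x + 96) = (x + 6)/(x - 3)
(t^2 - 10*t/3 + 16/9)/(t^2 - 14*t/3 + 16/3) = (t - 2/3)/(t - 2)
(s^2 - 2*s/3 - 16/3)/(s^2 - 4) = (s - 8/3)/(s - 2)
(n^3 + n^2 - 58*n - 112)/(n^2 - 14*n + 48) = (n^2 + 9*n + 14)/(n - 6)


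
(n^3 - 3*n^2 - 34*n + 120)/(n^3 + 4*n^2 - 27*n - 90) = (n - 4)/(n + 3)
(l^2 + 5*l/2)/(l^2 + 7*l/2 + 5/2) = l/(l + 1)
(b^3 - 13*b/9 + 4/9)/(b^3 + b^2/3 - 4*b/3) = (b - 1/3)/b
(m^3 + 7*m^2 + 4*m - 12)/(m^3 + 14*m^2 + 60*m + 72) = (m - 1)/(m + 6)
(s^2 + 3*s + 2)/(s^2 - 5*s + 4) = (s^2 + 3*s + 2)/(s^2 - 5*s + 4)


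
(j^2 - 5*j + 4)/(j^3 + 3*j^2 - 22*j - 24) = (j - 1)/(j^2 + 7*j + 6)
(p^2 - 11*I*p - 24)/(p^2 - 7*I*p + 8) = (p - 3*I)/(p + I)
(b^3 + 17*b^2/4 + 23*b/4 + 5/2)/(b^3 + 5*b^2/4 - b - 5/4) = (b + 2)/(b - 1)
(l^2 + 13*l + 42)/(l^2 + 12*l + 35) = (l + 6)/(l + 5)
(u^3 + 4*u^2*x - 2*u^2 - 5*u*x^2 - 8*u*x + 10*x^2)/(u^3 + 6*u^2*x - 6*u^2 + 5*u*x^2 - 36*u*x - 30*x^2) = (u^2 - u*x - 2*u + 2*x)/(u^2 + u*x - 6*u - 6*x)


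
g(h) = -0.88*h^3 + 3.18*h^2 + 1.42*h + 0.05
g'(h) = -2.64*h^2 + 6.36*h + 1.42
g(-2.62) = 33.98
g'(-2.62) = -33.37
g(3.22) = 8.21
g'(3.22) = -5.47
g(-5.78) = 268.01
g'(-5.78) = -123.54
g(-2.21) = 21.94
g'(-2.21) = -25.53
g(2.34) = 9.51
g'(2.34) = 1.85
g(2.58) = 9.77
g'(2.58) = 0.26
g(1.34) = 5.55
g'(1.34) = 5.20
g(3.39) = 7.13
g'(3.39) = -7.36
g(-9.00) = 886.37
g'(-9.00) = -269.66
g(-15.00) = 3664.25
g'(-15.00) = -687.98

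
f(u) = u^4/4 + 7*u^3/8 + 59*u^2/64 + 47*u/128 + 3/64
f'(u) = u^3 + 21*u^2/8 + 59*u/32 + 47/128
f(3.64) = 99.69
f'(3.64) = 90.09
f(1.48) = 6.65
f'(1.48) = 12.09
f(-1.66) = -0.13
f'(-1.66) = -0.03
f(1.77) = 10.89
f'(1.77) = 17.40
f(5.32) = 360.10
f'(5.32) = 235.04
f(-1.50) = -0.12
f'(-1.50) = 0.13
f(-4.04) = 22.51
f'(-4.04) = -30.18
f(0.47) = 0.53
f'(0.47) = 1.92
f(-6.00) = 166.03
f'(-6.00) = -132.20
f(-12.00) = 3800.39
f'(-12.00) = -1371.76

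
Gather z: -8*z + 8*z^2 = 8*z^2 - 8*z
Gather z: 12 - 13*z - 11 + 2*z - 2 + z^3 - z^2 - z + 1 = z^3 - z^2 - 12*z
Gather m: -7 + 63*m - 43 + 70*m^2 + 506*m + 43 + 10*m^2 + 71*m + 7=80*m^2 + 640*m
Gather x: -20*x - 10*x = -30*x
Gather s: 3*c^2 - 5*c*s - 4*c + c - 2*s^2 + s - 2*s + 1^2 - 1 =3*c^2 - 3*c - 2*s^2 + s*(-5*c - 1)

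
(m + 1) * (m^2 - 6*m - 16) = m^3 - 5*m^2 - 22*m - 16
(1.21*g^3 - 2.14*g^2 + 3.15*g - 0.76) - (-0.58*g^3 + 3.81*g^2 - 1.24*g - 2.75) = 1.79*g^3 - 5.95*g^2 + 4.39*g + 1.99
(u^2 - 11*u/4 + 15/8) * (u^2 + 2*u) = u^4 - 3*u^3/4 - 29*u^2/8 + 15*u/4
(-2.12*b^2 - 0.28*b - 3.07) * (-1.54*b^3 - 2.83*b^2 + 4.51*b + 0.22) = 3.2648*b^5 + 6.4308*b^4 - 4.041*b^3 + 6.9589*b^2 - 13.9073*b - 0.6754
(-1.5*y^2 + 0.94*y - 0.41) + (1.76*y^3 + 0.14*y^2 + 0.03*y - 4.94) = 1.76*y^3 - 1.36*y^2 + 0.97*y - 5.35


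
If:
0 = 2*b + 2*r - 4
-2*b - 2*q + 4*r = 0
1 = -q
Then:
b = 5/3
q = -1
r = 1/3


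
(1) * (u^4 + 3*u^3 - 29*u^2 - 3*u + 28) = u^4 + 3*u^3 - 29*u^2 - 3*u + 28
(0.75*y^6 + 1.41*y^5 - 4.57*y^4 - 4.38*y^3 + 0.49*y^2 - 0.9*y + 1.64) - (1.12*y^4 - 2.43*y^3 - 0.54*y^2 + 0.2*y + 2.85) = 0.75*y^6 + 1.41*y^5 - 5.69*y^4 - 1.95*y^3 + 1.03*y^2 - 1.1*y - 1.21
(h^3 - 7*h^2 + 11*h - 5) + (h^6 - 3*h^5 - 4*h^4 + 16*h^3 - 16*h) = h^6 - 3*h^5 - 4*h^4 + 17*h^3 - 7*h^2 - 5*h - 5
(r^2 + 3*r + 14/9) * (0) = 0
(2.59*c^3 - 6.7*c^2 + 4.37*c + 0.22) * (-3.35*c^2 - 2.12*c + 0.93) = -8.6765*c^5 + 16.9542*c^4 + 1.9732*c^3 - 16.2324*c^2 + 3.5977*c + 0.2046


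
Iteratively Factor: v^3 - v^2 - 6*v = (v)*(v^2 - v - 6) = v*(v + 2)*(v - 3)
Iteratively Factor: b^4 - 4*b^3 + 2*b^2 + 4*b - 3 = (b - 1)*(b^3 - 3*b^2 - b + 3) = (b - 3)*(b - 1)*(b^2 - 1) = (b - 3)*(b - 1)^2*(b + 1)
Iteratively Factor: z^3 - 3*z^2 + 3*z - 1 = (z - 1)*(z^2 - 2*z + 1) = (z - 1)^2*(z - 1)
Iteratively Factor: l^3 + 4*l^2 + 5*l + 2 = (l + 1)*(l^2 + 3*l + 2) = (l + 1)^2*(l + 2)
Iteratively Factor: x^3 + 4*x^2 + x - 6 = (x + 3)*(x^2 + x - 2) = (x + 2)*(x + 3)*(x - 1)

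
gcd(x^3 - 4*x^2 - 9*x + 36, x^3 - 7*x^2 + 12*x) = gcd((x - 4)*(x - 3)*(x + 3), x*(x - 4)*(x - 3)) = x^2 - 7*x + 12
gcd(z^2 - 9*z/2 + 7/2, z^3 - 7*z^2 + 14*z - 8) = z - 1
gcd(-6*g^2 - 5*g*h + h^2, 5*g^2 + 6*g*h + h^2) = g + h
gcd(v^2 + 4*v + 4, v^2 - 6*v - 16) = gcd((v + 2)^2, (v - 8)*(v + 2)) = v + 2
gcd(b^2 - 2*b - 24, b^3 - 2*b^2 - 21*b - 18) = b - 6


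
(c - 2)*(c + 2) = c^2 - 4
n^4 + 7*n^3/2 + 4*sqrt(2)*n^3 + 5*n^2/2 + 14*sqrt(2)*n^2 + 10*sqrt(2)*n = n*(n + 1)*(n + 5/2)*(n + 4*sqrt(2))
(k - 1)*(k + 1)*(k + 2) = k^3 + 2*k^2 - k - 2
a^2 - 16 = (a - 4)*(a + 4)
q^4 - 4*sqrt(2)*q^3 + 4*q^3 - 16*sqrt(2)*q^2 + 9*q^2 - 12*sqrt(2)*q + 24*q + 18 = (q + 1)*(q + 3)*(q - 3*sqrt(2))*(q - sqrt(2))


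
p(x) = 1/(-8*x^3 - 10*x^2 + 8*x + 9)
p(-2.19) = 0.04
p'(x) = (24*x^2 + 20*x - 8)/(-8*x^3 - 10*x^2 + 8*x + 9)^2 = 4*(6*x^2 + 5*x - 2)/(8*x^3 + 10*x^2 - 8*x - 9)^2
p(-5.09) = 0.00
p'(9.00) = 0.00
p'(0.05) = -0.08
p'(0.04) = -0.08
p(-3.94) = 0.00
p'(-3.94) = 0.00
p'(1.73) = 0.04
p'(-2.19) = 0.08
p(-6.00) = 0.00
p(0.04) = 0.11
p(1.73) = -0.02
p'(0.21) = -0.03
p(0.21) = 0.10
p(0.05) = 0.11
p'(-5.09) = 0.00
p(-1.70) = 0.17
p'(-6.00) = 0.00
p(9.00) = 0.00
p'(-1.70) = 0.81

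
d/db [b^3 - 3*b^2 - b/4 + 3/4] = 3*b^2 - 6*b - 1/4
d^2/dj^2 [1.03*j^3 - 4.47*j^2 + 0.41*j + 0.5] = 6.18*j - 8.94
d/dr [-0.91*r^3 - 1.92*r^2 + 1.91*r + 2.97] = -2.73*r^2 - 3.84*r + 1.91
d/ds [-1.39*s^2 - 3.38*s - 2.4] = -2.78*s - 3.38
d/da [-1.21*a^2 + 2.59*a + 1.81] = 2.59 - 2.42*a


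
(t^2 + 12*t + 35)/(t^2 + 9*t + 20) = (t + 7)/(t + 4)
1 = 1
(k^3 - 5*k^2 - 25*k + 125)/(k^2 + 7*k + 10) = (k^2 - 10*k + 25)/(k + 2)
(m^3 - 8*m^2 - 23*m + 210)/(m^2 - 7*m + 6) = (m^2 - 2*m - 35)/(m - 1)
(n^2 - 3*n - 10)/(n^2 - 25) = (n + 2)/(n + 5)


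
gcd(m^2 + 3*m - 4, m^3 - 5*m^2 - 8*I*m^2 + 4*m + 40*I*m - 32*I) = m - 1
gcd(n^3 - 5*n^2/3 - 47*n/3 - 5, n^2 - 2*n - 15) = n^2 - 2*n - 15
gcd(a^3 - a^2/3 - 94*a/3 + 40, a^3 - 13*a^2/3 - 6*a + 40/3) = a^2 - 19*a/3 + 20/3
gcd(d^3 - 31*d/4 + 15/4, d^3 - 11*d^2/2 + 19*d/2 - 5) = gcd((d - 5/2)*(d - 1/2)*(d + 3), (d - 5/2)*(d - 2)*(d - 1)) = d - 5/2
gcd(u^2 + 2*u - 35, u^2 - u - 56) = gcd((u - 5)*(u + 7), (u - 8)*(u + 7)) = u + 7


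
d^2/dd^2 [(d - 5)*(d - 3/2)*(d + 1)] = 6*d - 11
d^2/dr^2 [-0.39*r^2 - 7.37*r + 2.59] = -0.780000000000000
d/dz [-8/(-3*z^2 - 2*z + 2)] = 16*(-3*z - 1)/(3*z^2 + 2*z - 2)^2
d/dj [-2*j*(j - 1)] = 2 - 4*j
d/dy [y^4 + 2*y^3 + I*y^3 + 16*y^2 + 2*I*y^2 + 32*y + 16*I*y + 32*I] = 4*y^3 + 3*y^2*(2 + I) + 4*y*(8 + I) + 32 + 16*I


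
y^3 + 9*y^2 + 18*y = y*(y + 3)*(y + 6)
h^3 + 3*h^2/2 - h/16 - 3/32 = (h - 1/4)*(h + 1/4)*(h + 3/2)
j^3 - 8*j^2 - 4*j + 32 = (j - 8)*(j - 2)*(j + 2)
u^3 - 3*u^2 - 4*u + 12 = (u - 3)*(u - 2)*(u + 2)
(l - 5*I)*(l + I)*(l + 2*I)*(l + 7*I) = l^4 + 5*I*l^3 + 27*l^2 + 101*I*l - 70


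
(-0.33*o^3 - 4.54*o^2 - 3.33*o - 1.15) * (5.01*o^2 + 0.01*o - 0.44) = -1.6533*o^5 - 22.7487*o^4 - 16.5835*o^3 - 3.7972*o^2 + 1.4537*o + 0.506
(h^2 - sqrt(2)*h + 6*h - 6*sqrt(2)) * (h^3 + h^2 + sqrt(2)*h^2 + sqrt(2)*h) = h^5 + 7*h^4 + 4*h^3 - 14*h^2 - 12*h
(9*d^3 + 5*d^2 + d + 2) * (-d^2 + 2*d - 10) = -9*d^5 + 13*d^4 - 81*d^3 - 50*d^2 - 6*d - 20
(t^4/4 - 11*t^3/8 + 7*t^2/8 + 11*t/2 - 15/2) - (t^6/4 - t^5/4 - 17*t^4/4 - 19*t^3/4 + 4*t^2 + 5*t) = -t^6/4 + t^5/4 + 9*t^4/2 + 27*t^3/8 - 25*t^2/8 + t/2 - 15/2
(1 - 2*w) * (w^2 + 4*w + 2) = -2*w^3 - 7*w^2 + 2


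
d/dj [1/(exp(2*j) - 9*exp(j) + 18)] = (9 - 2*exp(j))*exp(j)/(exp(2*j) - 9*exp(j) + 18)^2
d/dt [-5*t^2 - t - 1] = -10*t - 1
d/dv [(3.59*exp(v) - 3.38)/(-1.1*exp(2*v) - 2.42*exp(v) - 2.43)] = (3.949*exp(2*v) - 7.436*exp(v) - 16.9033)*exp(v)/(1.21*exp(4*v) + 5.324*exp(3*v) + 11.2024*exp(2*v) + 11.7612*exp(v) + 5.9049)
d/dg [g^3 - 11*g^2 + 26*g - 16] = 3*g^2 - 22*g + 26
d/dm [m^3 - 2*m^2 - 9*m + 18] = 3*m^2 - 4*m - 9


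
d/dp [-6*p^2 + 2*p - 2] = 2 - 12*p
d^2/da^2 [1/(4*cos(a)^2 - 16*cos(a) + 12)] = (-4*sin(a)^4 + 6*sin(a)^2 - 27*cos(a) + 3*cos(3*a) + 24)/(4*(cos(a) - 3)^3*(cos(a) - 1)^3)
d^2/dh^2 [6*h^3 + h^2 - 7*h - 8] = 36*h + 2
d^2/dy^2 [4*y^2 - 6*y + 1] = 8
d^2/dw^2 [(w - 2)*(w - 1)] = 2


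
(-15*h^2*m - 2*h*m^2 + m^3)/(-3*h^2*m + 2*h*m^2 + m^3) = (5*h - m)/(h - m)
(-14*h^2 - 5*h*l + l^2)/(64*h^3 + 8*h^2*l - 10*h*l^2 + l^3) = (-7*h + l)/(32*h^2 - 12*h*l + l^2)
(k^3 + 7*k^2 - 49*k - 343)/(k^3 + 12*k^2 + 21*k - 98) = (k - 7)/(k - 2)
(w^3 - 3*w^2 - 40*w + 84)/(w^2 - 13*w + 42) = (w^2 + 4*w - 12)/(w - 6)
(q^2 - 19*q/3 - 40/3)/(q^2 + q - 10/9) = 3*(q - 8)/(3*q - 2)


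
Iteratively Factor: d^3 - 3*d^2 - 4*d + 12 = (d + 2)*(d^2 - 5*d + 6) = (d - 3)*(d + 2)*(d - 2)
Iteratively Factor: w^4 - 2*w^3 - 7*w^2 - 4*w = (w)*(w^3 - 2*w^2 - 7*w - 4) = w*(w + 1)*(w^2 - 3*w - 4) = w*(w - 4)*(w + 1)*(w + 1)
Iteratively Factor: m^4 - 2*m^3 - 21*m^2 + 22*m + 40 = (m + 1)*(m^3 - 3*m^2 - 18*m + 40) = (m - 5)*(m + 1)*(m^2 + 2*m - 8) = (m - 5)*(m + 1)*(m + 4)*(m - 2)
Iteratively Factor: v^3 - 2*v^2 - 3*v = (v)*(v^2 - 2*v - 3) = v*(v - 3)*(v + 1)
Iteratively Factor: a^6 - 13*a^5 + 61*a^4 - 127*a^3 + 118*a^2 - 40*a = (a - 5)*(a^5 - 8*a^4 + 21*a^3 - 22*a^2 + 8*a) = a*(a - 5)*(a^4 - 8*a^3 + 21*a^2 - 22*a + 8) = a*(a - 5)*(a - 4)*(a^3 - 4*a^2 + 5*a - 2) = a*(a - 5)*(a - 4)*(a - 1)*(a^2 - 3*a + 2) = a*(a - 5)*(a - 4)*(a - 2)*(a - 1)*(a - 1)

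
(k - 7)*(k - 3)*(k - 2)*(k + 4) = k^4 - 8*k^3 - 7*k^2 + 122*k - 168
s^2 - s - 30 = (s - 6)*(s + 5)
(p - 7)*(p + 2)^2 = p^3 - 3*p^2 - 24*p - 28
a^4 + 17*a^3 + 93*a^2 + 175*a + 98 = (a + 1)*(a + 2)*(a + 7)^2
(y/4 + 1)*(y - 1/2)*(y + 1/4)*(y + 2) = y^4/4 + 23*y^3/16 + 51*y^2/32 - 11*y/16 - 1/4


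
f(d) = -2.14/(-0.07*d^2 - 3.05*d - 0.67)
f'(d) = -2.14*(0.14*d + 3.05)/(-0.07*d^2 - 3.05*d - 0.67)^2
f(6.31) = 0.09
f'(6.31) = -0.02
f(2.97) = 0.21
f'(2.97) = -0.07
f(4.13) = 0.15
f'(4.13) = -0.04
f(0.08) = 2.34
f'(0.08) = -7.83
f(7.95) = 0.07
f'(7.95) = -0.01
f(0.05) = 2.60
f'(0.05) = -9.67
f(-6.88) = -0.13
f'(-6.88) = -0.02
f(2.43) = 0.25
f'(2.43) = -0.10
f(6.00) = 0.10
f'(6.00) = -0.02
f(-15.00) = -0.07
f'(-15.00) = -0.00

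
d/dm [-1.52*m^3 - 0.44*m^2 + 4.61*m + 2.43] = -4.56*m^2 - 0.88*m + 4.61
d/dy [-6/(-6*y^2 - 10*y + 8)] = 3*(-6*y - 5)/(3*y^2 + 5*y - 4)^2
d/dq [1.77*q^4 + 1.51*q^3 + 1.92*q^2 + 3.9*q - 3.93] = 7.08*q^3 + 4.53*q^2 + 3.84*q + 3.9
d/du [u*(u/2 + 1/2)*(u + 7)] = 3*u^2/2 + 8*u + 7/2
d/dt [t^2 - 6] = 2*t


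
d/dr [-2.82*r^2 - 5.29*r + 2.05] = -5.64*r - 5.29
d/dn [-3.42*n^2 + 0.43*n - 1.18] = 0.43 - 6.84*n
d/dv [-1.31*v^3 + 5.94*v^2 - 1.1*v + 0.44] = -3.93*v^2 + 11.88*v - 1.1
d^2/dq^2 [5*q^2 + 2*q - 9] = 10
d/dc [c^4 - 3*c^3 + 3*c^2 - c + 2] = 4*c^3 - 9*c^2 + 6*c - 1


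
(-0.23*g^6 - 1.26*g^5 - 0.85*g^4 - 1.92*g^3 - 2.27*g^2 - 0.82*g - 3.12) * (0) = 0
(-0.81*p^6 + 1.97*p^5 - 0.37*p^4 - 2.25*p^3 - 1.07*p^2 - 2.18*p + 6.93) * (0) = 0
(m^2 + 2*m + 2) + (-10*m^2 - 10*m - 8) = -9*m^2 - 8*m - 6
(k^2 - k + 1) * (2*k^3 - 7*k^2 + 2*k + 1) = 2*k^5 - 9*k^4 + 11*k^3 - 8*k^2 + k + 1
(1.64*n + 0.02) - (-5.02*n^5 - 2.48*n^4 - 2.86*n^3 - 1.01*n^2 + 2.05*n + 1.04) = 5.02*n^5 + 2.48*n^4 + 2.86*n^3 + 1.01*n^2 - 0.41*n - 1.02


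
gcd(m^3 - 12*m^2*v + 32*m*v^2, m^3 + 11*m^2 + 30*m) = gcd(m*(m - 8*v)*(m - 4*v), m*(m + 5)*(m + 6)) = m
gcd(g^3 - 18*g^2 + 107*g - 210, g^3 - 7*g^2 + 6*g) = g - 6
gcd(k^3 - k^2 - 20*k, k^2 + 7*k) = k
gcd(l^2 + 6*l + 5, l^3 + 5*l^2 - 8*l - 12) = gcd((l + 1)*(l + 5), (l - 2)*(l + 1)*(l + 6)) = l + 1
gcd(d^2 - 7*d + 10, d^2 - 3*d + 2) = d - 2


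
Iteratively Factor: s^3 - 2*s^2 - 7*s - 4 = (s - 4)*(s^2 + 2*s + 1) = (s - 4)*(s + 1)*(s + 1)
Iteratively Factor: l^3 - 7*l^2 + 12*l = (l - 3)*(l^2 - 4*l) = (l - 4)*(l - 3)*(l)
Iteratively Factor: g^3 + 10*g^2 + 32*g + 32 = (g + 4)*(g^2 + 6*g + 8) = (g + 2)*(g + 4)*(g + 4)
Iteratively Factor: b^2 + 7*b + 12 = (b + 3)*(b + 4)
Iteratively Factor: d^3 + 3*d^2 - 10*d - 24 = (d + 2)*(d^2 + d - 12) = (d - 3)*(d + 2)*(d + 4)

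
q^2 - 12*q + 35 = (q - 7)*(q - 5)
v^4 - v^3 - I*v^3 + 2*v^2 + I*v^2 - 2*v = v*(v - 1)*(v - 2*I)*(v + I)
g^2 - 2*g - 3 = (g - 3)*(g + 1)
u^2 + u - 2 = (u - 1)*(u + 2)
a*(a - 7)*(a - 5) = a^3 - 12*a^2 + 35*a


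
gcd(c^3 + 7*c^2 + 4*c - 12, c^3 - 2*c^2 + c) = c - 1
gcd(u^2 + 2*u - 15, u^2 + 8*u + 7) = 1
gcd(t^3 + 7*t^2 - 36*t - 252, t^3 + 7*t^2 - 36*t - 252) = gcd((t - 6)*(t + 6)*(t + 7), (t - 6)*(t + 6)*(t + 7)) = t^3 + 7*t^2 - 36*t - 252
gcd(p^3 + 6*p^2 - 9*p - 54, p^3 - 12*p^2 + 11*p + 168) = p + 3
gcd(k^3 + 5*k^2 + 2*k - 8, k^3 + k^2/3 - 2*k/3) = 1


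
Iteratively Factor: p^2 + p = (p)*(p + 1)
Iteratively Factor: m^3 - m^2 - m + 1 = (m - 1)*(m^2 - 1) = (m - 1)*(m + 1)*(m - 1)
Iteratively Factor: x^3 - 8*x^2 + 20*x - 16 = (x - 2)*(x^2 - 6*x + 8) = (x - 2)^2*(x - 4)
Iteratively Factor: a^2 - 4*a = (a - 4)*(a)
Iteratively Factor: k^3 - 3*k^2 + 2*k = (k)*(k^2 - 3*k + 2) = k*(k - 2)*(k - 1)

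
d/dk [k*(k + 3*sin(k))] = 3*k*cos(k) + 2*k + 3*sin(k)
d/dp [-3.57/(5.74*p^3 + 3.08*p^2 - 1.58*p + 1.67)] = (61.4754*p^2 + 21.9912*p - 5.6406)/(5.74*p^3 + 3.08*p^2 - 1.58*p + 1.67)^2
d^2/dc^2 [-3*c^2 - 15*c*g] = -6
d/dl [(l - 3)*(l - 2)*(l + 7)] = 3*l^2 + 4*l - 29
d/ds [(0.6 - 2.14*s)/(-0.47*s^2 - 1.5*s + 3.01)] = (-1.0058*s^2 + 0.564*s - 5.5414)/(0.2209*s^4 + 1.41*s^3 - 0.5794*s^2 - 9.03*s + 9.0601)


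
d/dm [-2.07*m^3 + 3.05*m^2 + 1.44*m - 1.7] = -6.21*m^2 + 6.1*m + 1.44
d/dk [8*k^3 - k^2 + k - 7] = 24*k^2 - 2*k + 1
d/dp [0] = 0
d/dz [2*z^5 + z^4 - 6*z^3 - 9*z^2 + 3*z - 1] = 10*z^4 + 4*z^3 - 18*z^2 - 18*z + 3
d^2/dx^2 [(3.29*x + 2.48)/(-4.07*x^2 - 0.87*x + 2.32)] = (-(3.29*x + 2.48)*(8.14*x + 0.87)*(16.28*x + 1.74) + (80.3418*x + 25.9118)*(4.07*x^2 + 0.87*x - 2.32))/(4.07*x^2 + 0.87*x - 2.32)^3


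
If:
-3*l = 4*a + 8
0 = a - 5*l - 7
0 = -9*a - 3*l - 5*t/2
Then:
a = -19/23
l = -36/23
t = 558/115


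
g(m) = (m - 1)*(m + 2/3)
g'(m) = 2*m - 1/3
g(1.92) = 2.38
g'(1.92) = 3.51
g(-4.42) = 20.34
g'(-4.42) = -9.17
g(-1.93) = 3.70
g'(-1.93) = -4.19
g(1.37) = 0.75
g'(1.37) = 2.41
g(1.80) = 1.97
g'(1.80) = 3.27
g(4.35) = 16.81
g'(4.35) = 8.37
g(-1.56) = 2.29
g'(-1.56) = -3.45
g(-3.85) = 15.44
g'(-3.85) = -8.03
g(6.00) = 33.33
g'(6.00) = 11.67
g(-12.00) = 147.33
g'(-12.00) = -24.33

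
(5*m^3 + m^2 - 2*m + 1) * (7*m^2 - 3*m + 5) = 35*m^5 - 8*m^4 + 8*m^3 + 18*m^2 - 13*m + 5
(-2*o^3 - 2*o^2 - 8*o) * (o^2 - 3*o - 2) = -2*o^5 + 4*o^4 + 2*o^3 + 28*o^2 + 16*o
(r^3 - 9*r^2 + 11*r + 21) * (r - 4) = r^4 - 13*r^3 + 47*r^2 - 23*r - 84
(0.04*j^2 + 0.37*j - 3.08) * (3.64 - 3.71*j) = -0.1484*j^3 - 1.2271*j^2 + 12.7736*j - 11.2112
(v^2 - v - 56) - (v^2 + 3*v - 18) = -4*v - 38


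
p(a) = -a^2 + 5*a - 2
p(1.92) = 3.91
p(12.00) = -86.00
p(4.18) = 1.43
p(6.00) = -8.00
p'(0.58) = 3.84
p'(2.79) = -0.58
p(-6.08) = -69.37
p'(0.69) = 3.62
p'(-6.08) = 17.16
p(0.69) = 0.97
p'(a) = 5 - 2*a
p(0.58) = 0.56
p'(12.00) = -19.00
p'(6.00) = -7.00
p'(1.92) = 1.16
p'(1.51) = 1.98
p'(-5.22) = 15.44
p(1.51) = 3.27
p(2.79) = 4.17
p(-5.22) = -55.35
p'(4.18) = -3.36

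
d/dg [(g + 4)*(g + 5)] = 2*g + 9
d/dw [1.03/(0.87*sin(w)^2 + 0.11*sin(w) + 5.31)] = -(1.7922*sin(w) + 0.1133)*cos(w)/(0.87*sin(w)^2 + 0.11*sin(w) + 5.31)^2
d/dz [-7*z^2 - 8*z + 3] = -14*z - 8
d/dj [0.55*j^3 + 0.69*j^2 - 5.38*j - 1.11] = 1.65*j^2 + 1.38*j - 5.38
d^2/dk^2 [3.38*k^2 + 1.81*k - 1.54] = 6.76000000000000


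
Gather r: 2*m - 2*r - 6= 2*m - 2*r - 6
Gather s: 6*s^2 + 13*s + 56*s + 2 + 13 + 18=6*s^2 + 69*s + 33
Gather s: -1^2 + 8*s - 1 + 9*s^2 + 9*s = 9*s^2 + 17*s - 2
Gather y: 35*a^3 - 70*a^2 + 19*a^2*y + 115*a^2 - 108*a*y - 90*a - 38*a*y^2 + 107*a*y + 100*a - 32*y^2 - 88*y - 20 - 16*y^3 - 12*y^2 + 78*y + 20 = 35*a^3 + 45*a^2 + 10*a - 16*y^3 + y^2*(-38*a - 44) + y*(19*a^2 - a - 10)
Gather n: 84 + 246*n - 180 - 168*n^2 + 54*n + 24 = -168*n^2 + 300*n - 72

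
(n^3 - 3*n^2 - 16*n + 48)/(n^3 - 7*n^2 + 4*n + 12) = (n^3 - 3*n^2 - 16*n + 48)/(n^3 - 7*n^2 + 4*n + 12)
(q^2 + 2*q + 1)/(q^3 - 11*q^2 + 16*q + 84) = (q^2 + 2*q + 1)/(q^3 - 11*q^2 + 16*q + 84)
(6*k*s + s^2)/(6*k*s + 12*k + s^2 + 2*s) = s/(s + 2)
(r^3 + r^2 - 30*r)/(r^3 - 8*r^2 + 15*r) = (r + 6)/(r - 3)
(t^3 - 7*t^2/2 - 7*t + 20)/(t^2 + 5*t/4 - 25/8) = 4*(t^2 - 6*t + 8)/(4*t - 5)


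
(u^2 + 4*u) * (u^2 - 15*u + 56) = u^4 - 11*u^3 - 4*u^2 + 224*u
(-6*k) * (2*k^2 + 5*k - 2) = -12*k^3 - 30*k^2 + 12*k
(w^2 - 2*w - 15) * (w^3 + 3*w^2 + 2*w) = w^5 + w^4 - 19*w^3 - 49*w^2 - 30*w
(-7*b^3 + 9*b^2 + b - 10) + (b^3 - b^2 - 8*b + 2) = -6*b^3 + 8*b^2 - 7*b - 8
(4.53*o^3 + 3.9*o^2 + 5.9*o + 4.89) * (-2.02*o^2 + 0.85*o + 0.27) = -9.1506*o^5 - 4.0275*o^4 - 7.3799*o^3 - 3.8098*o^2 + 5.7495*o + 1.3203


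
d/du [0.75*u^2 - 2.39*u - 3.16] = 1.5*u - 2.39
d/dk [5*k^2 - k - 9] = 10*k - 1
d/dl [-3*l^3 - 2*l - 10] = -9*l^2 - 2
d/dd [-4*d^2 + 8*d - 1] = 8 - 8*d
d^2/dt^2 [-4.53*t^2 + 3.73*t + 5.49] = -9.06000000000000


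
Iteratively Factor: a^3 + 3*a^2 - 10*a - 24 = (a + 2)*(a^2 + a - 12) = (a + 2)*(a + 4)*(a - 3)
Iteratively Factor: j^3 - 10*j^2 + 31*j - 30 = (j - 3)*(j^2 - 7*j + 10) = (j - 5)*(j - 3)*(j - 2)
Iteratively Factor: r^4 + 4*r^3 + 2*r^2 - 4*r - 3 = (r + 1)*(r^3 + 3*r^2 - r - 3) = (r + 1)^2*(r^2 + 2*r - 3) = (r + 1)^2*(r + 3)*(r - 1)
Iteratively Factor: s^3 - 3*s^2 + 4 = (s - 2)*(s^2 - s - 2) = (s - 2)*(s + 1)*(s - 2)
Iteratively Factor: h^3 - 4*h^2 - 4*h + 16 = (h - 2)*(h^2 - 2*h - 8) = (h - 4)*(h - 2)*(h + 2)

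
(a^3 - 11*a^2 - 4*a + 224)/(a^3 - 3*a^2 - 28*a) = (a - 8)/a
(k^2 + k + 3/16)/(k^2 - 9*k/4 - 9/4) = (k + 1/4)/(k - 3)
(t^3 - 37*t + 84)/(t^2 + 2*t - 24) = (t^2 + 4*t - 21)/(t + 6)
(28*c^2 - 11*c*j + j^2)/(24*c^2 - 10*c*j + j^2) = (7*c - j)/(6*c - j)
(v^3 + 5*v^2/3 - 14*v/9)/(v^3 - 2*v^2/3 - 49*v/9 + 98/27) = 3*v/(3*v - 7)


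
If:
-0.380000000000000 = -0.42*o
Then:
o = 0.90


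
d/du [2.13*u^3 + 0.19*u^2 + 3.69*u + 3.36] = 6.39*u^2 + 0.38*u + 3.69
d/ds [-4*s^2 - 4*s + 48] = -8*s - 4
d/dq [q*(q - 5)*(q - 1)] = 3*q^2 - 12*q + 5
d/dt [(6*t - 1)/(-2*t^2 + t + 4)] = (-12*t^2 + 6*t + (4*t - 1)*(6*t - 1) + 24)/(-2*t^2 + t + 4)^2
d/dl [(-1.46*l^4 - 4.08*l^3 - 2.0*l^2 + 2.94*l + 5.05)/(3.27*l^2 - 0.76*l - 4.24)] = (-9.5484*l^5 - 10.0128*l^4 + 30.9632*l^3 + 43.8038*l^2 - 16.067*l - 8.6276)/(10.6929*l^4 - 4.9704*l^3 - 27.152*l^2 + 6.4448*l + 17.9776)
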